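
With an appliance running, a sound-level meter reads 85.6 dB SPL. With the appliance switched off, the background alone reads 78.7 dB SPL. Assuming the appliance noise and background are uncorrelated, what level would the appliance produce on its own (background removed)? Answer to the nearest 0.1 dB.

84.6 dB SPL

Background correction is a power subtraction:
L_src = 10·log₁₀(10^(85.6/10) − 10^(78.7/10)) = 10·log₁₀(288900000) = 84.6 dB SPL.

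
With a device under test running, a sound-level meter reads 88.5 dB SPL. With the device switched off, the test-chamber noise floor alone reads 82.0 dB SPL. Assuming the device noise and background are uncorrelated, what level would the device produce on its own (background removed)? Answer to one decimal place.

87.4 dB SPL

Subtract intensities: L_src = 10·log₁₀(10^(L_total/10) − 10^(L_bg/10)).
L_src = 10·log₁₀(10^(88.5/10) − 10^(82.0/10)) = 10·log₁₀(549500000) = 87.4 dB SPL.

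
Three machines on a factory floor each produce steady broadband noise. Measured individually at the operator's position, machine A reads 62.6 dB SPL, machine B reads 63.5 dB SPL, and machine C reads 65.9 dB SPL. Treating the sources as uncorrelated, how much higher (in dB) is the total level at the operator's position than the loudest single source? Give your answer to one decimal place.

Uncorrelated sources add in intensity (power), not in dB.
L_total = 10·log₁₀(10^(62.6/10) + 10^(63.5/10) + 10^(65.9/10)) = 69.00 dB SPL.
Excess over the loudest (65.9 dB): 69.00 − 65.9 = 3.1 dB.

3.1 dB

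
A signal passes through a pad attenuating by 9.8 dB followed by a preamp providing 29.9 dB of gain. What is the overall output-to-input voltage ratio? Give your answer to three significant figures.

Net gain = (−9.8) + 29.9 = 20.1 dB.
Voltage ratio = 10^(20.1/20) = 10.1.

10.1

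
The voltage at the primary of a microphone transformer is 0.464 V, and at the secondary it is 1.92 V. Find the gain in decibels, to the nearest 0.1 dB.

12.3 dB

For a voltage ratio, dB = 20·log₁₀(V₂/V₁).
20·log₁₀(1.92/0.464) = 20·log₁₀(4.138) = 12.3 dB.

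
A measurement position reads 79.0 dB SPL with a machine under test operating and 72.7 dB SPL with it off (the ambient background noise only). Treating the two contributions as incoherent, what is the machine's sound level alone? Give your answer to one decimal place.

77.8 dB SPL

Subtract intensities: L_src = 10·log₁₀(10^(L_total/10) − 10^(L_bg/10)).
L_src = 10·log₁₀(10^(79.0/10) − 10^(72.7/10)) = 10·log₁₀(60810000) = 77.8 dB SPL.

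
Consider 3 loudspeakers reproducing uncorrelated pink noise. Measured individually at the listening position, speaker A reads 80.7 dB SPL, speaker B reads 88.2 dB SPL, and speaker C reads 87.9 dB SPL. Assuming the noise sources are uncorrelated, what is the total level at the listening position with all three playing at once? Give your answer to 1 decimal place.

91.4 dB SPL

Add the sources as powers (linear), then convert back to dB:
L_total = 10·log₁₀(10^(80.7/10) + 10^(88.2/10) + 10^(87.9/10)) = 10·log₁₀(1395000000) = 91.4 dB SPL.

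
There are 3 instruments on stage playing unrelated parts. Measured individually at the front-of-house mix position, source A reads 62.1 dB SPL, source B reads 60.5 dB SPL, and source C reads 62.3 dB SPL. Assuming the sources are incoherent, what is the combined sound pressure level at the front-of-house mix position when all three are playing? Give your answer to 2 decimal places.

66.48 dB SPL

Incoherent sources sum as intensities:
L_total = 10·log₁₀(10^(62.1/10) + 10^(60.5/10) + 10^(62.3/10)) = 10·log₁₀(4442000) = 66.48 dB SPL.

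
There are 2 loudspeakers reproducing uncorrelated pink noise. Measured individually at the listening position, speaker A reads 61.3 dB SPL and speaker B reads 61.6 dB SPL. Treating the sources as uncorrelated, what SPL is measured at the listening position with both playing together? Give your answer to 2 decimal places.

64.46 dB SPL

Add the sources as powers (linear), then convert back to dB:
L_total = 10·log₁₀(10^(61.3/10) + 10^(61.6/10)) = 10·log₁₀(2794000) = 64.46 dB SPL.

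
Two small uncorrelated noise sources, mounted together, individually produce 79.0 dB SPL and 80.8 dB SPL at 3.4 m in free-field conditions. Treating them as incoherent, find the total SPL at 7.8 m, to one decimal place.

Combined at 3.4 m: 10·log₁₀(10^(79.0/10)+10^(80.8/10)) = 83.00 dB SPL.
Then apply −20·log₁₀(7.8/3.4) = -7.21 dB → 75.8 dB SPL.

75.8 dB SPL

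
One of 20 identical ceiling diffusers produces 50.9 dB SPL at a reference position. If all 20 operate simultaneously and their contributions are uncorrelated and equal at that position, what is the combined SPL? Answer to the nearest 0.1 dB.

63.9 dB SPL

20 equal incoherent sources raise the level by 10·log₁₀(20) = 13.01 dB.
L_total = 50.9 + 13.01 = 63.9 dB SPL.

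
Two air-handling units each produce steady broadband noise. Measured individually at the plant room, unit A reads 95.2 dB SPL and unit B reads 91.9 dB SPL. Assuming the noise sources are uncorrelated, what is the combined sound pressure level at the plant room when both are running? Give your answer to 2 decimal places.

Uncorrelated sources add in intensity (power), not in dB.
L_total = 10·log₁₀(10^(95.2/10) + 10^(91.9/10)) = 10·log₁₀(4860000000) = 96.87 dB SPL.

96.87 dB SPL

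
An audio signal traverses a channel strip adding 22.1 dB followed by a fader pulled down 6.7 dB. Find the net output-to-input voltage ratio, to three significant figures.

5.89

Net gain = 22.1 + (−6.7) = 15.4 dB.
Voltage ratio = 10^(15.4/20) = 5.89.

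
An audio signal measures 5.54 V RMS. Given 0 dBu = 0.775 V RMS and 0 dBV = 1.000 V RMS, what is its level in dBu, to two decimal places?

dBu = 20·log₁₀(V / 0.775 V).
20·log₁₀(5.54/0.775) = +17.08 dBu.

+17.08 dBu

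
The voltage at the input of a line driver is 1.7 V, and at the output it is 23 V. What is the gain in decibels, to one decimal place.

For a voltage ratio, dB = 20·log₁₀(V₂/V₁).
20·log₁₀(23/1.7) = 20·log₁₀(13.53) = 22.6 dB.

22.6 dB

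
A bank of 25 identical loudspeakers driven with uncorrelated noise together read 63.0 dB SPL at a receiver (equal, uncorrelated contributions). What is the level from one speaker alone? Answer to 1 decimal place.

49.0 dB SPL

25 equal incoherent sources add 10·log₁₀(25) = 13.98 dB over one source.
L_one = 63.0 − 13.98 = 49.0 dB SPL.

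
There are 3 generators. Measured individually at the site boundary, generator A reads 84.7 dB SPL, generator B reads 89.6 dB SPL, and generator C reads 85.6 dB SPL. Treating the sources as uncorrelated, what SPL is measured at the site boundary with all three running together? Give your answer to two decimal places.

91.96 dB SPL

Incoherent sources sum as intensities:
L_total = 10·log₁₀(10^(84.7/10) + 10^(89.6/10) + 10^(85.6/10)) = 10·log₁₀(1570000000) = 91.96 dB SPL.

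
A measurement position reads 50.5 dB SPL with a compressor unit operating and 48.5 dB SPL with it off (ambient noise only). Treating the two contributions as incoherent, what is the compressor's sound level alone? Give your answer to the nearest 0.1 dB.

46.2 dB SPL

Remove the background by subtracting linear intensities:
L_src = 10·log₁₀(10^(50.5/10) − 10^(48.5/10)) = 10·log₁₀(41410) = 46.2 dB SPL.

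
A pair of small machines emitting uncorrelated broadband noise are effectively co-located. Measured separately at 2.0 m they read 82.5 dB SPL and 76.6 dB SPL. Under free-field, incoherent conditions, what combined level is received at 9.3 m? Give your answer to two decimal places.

70.14 dB SPL

Combined at 2.0 m: 10·log₁₀(10^(82.5/10)+10^(76.6/10)) = 83.493 dB SPL.
Then apply −20·log₁₀(9.3/2.0) = -13.349 dB → 70.14 dB SPL.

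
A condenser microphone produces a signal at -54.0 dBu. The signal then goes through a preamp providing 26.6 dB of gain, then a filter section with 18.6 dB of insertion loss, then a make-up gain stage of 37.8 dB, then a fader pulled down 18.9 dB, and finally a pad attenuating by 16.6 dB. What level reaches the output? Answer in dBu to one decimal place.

-43.7 dBu

Gain stages sum in dB:
-54.0 + 26.6 − 18.6 + 37.8 − 18.9 − 16.6 = -43.7 dBu.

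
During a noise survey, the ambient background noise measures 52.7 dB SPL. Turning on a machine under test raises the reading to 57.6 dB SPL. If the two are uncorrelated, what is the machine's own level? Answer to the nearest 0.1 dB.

Subtract intensities: L_src = 10·log₁₀(10^(L_total/10) − 10^(L_bg/10)).
L_src = 10·log₁₀(10^(57.6/10) − 10^(52.7/10)) = 10·log₁₀(389200) = 55.9 dB SPL.

55.9 dB SPL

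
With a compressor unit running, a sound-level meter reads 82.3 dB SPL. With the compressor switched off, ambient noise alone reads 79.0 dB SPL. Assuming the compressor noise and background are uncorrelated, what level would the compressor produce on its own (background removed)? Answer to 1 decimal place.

Background correction is a power subtraction:
L_src = 10·log₁₀(10^(82.3/10) − 10^(79.0/10)) = 10·log₁₀(90390000) = 79.6 dB SPL.

79.6 dB SPL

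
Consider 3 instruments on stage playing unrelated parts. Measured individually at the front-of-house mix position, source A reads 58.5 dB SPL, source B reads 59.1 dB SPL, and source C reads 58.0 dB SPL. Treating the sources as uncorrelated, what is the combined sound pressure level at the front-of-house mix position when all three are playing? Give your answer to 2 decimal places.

Add the sources as powers (linear), then convert back to dB:
L_total = 10·log₁₀(10^(58.5/10) + 10^(59.1/10) + 10^(58.0/10)) = 10·log₁₀(2152000) = 63.33 dB SPL.

63.33 dB SPL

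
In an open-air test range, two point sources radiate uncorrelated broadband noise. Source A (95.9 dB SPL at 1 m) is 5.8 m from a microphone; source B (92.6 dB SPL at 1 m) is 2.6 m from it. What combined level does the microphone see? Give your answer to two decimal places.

85.85 dB SPL

At the listener: L_A = 95.9 − 20·log₁₀(5.8) = 80.631 dB; L_B = 92.6 − 20·log₁₀(2.6) = 84.301 dB.
Combined: 10·log₁₀(10^(80.631/10)+10^(84.301/10)) = 85.85 dB SPL.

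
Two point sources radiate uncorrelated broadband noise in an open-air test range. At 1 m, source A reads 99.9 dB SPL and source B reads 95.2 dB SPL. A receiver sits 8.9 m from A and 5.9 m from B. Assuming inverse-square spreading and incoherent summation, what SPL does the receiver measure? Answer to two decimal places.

At the listener: L_A = 99.9 − 20·log₁₀(8.9) = 80.912 dB; L_B = 95.2 − 20·log₁₀(5.9) = 79.783 dB.
Combined: 10·log₁₀(10^(80.912/10)+10^(79.783/10)) = 83.39 dB SPL.

83.39 dB SPL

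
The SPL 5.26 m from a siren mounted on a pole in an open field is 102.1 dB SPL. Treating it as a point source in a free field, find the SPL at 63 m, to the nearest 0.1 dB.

Free-field point source: level drops by 20·log₁₀ of the distance ratio.
ΔL = −20·log₁₀(63/5.26) = -21.57 dB, so L₂ = 102.1 + (-21.57) = 80.5 dB SPL.

80.5 dB SPL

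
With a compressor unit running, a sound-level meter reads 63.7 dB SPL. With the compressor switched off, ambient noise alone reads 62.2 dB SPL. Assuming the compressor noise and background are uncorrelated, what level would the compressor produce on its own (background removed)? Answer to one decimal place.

58.4 dB SPL

Remove the background by subtracting linear intensities:
L_src = 10·log₁₀(10^(63.7/10) − 10^(62.2/10)) = 10·log₁₀(684600) = 58.4 dB SPL.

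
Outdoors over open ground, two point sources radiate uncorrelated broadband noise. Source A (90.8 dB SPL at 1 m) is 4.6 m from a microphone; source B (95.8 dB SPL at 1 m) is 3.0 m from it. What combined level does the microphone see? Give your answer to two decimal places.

At the listener: L_A = 90.8 − 20·log₁₀(4.6) = 77.545 dB; L_B = 95.8 − 20·log₁₀(3.0) = 86.258 dB.
Combined: 10·log₁₀(10^(77.545/10)+10^(86.258/10)) = 86.81 dB SPL.

86.81 dB SPL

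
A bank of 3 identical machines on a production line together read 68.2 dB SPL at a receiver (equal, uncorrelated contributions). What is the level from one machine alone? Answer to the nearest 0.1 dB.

3 equal incoherent sources add 10·log₁₀(3) = 4.77 dB over one source.
L_one = 68.2 − 4.77 = 63.4 dB SPL.

63.4 dB SPL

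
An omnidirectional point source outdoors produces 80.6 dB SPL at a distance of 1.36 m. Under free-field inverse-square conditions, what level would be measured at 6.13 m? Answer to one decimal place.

Inverse-square spreading gives ΔL = −20·log₁₀(d₂/d₁).
ΔL = −20·log₁₀(6.13/1.36) = -13.08 dB, so L₂ = 80.6 + (-13.08) = 67.5 dB SPL.

67.5 dB SPL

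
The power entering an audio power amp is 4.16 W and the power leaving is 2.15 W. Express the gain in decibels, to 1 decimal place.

-2.9 dB

For a power ratio, dB = 10·log₁₀(P₂/P₁).
10·log₁₀(2.15/4.16) = 10·log₁₀(0.5168) = -2.9 dB.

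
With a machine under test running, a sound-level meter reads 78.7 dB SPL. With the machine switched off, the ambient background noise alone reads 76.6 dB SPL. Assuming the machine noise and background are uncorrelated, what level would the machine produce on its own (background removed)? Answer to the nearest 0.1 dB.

Subtract intensities: L_src = 10·log₁₀(10^(L_total/10) − 10^(L_bg/10)).
L_src = 10·log₁₀(10^(78.7/10) − 10^(76.6/10)) = 10·log₁₀(28420000) = 74.5 dB SPL.

74.5 dB SPL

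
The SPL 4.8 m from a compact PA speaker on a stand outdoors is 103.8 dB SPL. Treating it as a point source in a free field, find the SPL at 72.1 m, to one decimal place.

Inverse-square spreading gives ΔL = −20·log₁₀(d₂/d₁).
ΔL = −20·log₁₀(72.1/4.8) = -23.53 dB, so L₂ = 103.8 + (-23.53) = 80.3 dB SPL.

80.3 dB SPL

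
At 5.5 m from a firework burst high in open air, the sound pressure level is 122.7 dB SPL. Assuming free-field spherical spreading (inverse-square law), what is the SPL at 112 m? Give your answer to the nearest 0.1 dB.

Free-field point source: level drops by 20·log₁₀ of the distance ratio.
ΔL = −20·log₁₀(112/5.5) = -26.18 dB, so L₂ = 122.7 + (-26.18) = 96.5 dB SPL.

96.5 dB SPL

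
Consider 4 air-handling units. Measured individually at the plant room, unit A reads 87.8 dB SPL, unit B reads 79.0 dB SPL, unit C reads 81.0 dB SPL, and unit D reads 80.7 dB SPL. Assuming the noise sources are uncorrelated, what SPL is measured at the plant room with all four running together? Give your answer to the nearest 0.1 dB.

89.7 dB SPL

Uncorrelated sources add in intensity (power), not in dB.
L_total = 10·log₁₀(10^(87.8/10) + 10^(79.0/10) + 10^(81.0/10) + 10^(80.7/10)) = 10·log₁₀(925400000) = 89.7 dB SPL.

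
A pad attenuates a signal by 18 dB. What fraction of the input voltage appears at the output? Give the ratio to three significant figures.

0.126

Voltage ratio = 10^(dB/20).
10^(-18/20) = 10^(-0.9000) = 0.126.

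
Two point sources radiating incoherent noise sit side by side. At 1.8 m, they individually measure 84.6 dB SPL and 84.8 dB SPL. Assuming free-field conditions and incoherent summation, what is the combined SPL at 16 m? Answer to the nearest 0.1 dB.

68.7 dB SPL

Combined at 1.8 m: 10·log₁₀(10^(84.6/10)+10^(84.8/10)) = 87.71 dB SPL.
Then apply −20·log₁₀(16/1.8) = -18.98 dB → 68.7 dB SPL.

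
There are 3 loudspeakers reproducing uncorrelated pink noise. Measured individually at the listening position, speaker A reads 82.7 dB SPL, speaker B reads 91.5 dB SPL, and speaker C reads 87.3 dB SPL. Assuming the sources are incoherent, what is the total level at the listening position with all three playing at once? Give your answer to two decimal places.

Add the sources as powers (linear), then convert back to dB:
L_total = 10·log₁₀(10^(82.7/10) + 10^(91.5/10) + 10^(87.3/10)) = 10·log₁₀(2136000000) = 93.30 dB SPL.

93.30 dB SPL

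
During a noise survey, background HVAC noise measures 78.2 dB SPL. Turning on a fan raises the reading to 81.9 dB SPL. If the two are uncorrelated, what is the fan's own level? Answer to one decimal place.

Subtract intensities: L_src = 10·log₁₀(10^(L_total/10) − 10^(L_bg/10)).
L_src = 10·log₁₀(10^(81.9/10) − 10^(78.2/10)) = 10·log₁₀(88810000) = 79.5 dB SPL.

79.5 dB SPL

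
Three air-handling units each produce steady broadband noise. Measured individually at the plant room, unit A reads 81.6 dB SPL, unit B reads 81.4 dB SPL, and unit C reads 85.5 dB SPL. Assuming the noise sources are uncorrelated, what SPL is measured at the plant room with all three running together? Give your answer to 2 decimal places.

Incoherent sources sum as intensities:
L_total = 10·log₁₀(10^(81.6/10) + 10^(81.4/10) + 10^(85.5/10)) = 10·log₁₀(637400000) = 88.04 dB SPL.

88.04 dB SPL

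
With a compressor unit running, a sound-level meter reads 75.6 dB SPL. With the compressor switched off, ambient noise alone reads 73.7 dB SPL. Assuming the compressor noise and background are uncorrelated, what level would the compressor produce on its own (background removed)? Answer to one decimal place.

Subtract intensities: L_src = 10·log₁₀(10^(L_total/10) − 10^(L_bg/10)).
L_src = 10·log₁₀(10^(75.6/10) − 10^(73.7/10)) = 10·log₁₀(12870000) = 71.1 dB SPL.

71.1 dB SPL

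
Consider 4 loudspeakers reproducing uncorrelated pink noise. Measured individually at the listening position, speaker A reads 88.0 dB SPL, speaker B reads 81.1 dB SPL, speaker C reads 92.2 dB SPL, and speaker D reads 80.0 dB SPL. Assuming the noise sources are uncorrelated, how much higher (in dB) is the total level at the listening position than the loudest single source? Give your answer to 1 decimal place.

Uncorrelated sources add in intensity (power), not in dB.
L_total = 10·log₁₀(10^(88.0/10) + 10^(81.1/10) + 10^(92.2/10) + 10^(80.0/10)) = 94.01 dB SPL.
Excess over the loudest (92.2 dB): 94.01 − 92.2 = 1.8 dB.

1.8 dB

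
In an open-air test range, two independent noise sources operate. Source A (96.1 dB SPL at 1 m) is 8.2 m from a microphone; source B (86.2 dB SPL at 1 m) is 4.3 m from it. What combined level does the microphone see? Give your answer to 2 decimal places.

79.20 dB SPL

At the listener: L_A = 96.1 − 20·log₁₀(8.2) = 77.824 dB; L_B = 86.2 − 20·log₁₀(4.3) = 73.531 dB.
Combined: 10·log₁₀(10^(77.824/10)+10^(73.531/10)) = 79.20 dB SPL.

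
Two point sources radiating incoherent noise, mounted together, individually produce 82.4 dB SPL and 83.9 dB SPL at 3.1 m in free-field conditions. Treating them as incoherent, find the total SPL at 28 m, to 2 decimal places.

67.11 dB SPL

Combined at 3.1 m: 10·log₁₀(10^(82.4/10)+10^(83.9/10)) = 86.225 dB SPL.
Then apply −20·log₁₀(28/3.1) = -19.116 dB → 67.11 dB SPL.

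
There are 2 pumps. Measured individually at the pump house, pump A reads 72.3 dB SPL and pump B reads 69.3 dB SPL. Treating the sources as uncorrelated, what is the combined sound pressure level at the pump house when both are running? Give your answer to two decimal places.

74.06 dB SPL

Uncorrelated sources add in intensity (power), not in dB.
L_total = 10·log₁₀(10^(72.3/10) + 10^(69.3/10)) = 10·log₁₀(25490000) = 74.06 dB SPL.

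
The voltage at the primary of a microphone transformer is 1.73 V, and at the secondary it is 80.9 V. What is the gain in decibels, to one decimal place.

33.4 dB

For a voltage ratio, dB = 20·log₁₀(V₂/V₁).
20·log₁₀(80.9/1.73) = 20·log₁₀(46.76) = 33.4 dB.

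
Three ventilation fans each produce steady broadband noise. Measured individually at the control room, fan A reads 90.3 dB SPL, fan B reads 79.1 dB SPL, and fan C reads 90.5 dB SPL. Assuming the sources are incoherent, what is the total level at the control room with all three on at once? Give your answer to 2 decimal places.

93.57 dB SPL

Incoherent sources sum as intensities:
L_total = 10·log₁₀(10^(90.3/10) + 10^(79.1/10) + 10^(90.5/10)) = 10·log₁₀(2275000000) = 93.57 dB SPL.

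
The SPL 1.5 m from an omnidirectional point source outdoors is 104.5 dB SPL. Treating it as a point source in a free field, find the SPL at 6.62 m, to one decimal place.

Free-field point source: level drops by 20·log₁₀ of the distance ratio.
ΔL = −20·log₁₀(6.62/1.5) = -12.90 dB, so L₂ = 104.5 + (-12.90) = 91.6 dB SPL.

91.6 dB SPL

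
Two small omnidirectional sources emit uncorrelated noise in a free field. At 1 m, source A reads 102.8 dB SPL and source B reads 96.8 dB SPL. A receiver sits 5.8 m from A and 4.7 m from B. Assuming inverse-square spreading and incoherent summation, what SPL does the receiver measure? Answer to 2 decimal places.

88.94 dB SPL

At the listener: L_A = 102.8 − 20·log₁₀(5.8) = 87.531 dB; L_B = 96.8 − 20·log₁₀(4.7) = 83.358 dB.
Combined: 10·log₁₀(10^(87.531/10)+10^(83.358/10)) = 88.94 dB SPL.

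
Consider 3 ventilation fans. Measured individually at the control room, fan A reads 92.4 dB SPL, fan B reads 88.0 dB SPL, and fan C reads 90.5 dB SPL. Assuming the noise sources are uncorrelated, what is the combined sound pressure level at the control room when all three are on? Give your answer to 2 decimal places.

95.43 dB SPL

Uncorrelated sources add in intensity (power), not in dB.
L_total = 10·log₁₀(10^(92.4/10) + 10^(88.0/10) + 10^(90.5/10)) = 10·log₁₀(3491000000) = 95.43 dB SPL.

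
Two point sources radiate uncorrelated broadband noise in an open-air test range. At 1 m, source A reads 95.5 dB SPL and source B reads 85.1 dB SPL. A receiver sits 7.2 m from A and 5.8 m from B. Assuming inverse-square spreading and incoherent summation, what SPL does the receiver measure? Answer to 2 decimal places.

At the listener: L_A = 95.5 − 20·log₁₀(7.2) = 78.353 dB; L_B = 85.1 − 20·log₁₀(5.8) = 69.831 dB.
Combined: 10·log₁₀(10^(78.353/10)+10^(69.831/10)) = 78.92 dB SPL.

78.92 dB SPL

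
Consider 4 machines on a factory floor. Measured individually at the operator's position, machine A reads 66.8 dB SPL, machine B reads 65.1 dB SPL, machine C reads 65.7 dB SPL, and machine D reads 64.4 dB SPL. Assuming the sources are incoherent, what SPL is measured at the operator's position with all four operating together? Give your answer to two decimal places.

Add the sources as powers (linear), then convert back to dB:
L_total = 10·log₁₀(10^(66.8/10) + 10^(65.1/10) + 10^(65.7/10) + 10^(64.4/10)) = 10·log₁₀(14490000) = 71.61 dB SPL.

71.61 dB SPL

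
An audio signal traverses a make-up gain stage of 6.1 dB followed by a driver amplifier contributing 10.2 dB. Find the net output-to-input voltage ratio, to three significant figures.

Net gain = 6.1 + 10.2 = 16.3 dB.
Voltage ratio = 10^(16.3/20) = 6.53.

6.53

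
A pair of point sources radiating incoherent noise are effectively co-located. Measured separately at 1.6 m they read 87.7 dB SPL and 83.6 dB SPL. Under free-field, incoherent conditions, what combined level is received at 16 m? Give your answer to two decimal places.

Combined at 1.6 m: 10·log₁₀(10^(87.7/10)+10^(83.6/10)) = 89.127 dB SPL.
Then apply −20·log₁₀(16/1.6) = -20.000 dB → 69.13 dB SPL.

69.13 dB SPL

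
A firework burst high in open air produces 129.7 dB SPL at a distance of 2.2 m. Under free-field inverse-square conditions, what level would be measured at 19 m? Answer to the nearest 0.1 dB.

For a point source in a free field, ΔL = −20·log₁₀(d₂/d₁).
ΔL = −20·log₁₀(19/2.2) = -18.73 dB, so L₂ = 129.7 + (-18.73) = 111.0 dB SPL.

111.0 dB SPL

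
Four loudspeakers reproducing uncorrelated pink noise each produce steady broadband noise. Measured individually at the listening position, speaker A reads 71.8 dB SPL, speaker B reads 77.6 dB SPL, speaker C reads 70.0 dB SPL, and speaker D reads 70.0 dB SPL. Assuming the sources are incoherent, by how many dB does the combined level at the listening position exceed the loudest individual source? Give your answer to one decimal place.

Uncorrelated sources add in intensity (power), not in dB.
L_total = 10·log₁₀(10^(71.8/10) + 10^(77.6/10) + 10^(70.0/10) + 10^(70.0/10)) = 79.67 dB SPL.
Excess over the loudest (77.6 dB): 79.67 − 77.6 = 2.1 dB.

2.1 dB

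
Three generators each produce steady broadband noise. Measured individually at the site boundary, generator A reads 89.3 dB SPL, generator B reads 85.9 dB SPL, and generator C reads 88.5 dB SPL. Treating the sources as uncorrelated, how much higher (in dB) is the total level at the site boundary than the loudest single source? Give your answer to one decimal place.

3.6 dB

Add the sources as powers (linear), then convert back to dB:
L_total = 10·log₁₀(10^(89.3/10) + 10^(85.9/10) + 10^(88.5/10)) = 92.90 dB SPL.
Excess over the loudest (89.3 dB): 92.90 − 89.3 = 3.6 dB.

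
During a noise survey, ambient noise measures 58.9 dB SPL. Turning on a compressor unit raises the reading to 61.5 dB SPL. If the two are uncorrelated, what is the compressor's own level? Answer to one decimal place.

Subtract intensities: L_src = 10·log₁₀(10^(L_total/10) − 10^(L_bg/10)).
L_src = 10·log₁₀(10^(61.5/10) − 10^(58.9/10)) = 10·log₁₀(636300) = 58.0 dB SPL.

58.0 dB SPL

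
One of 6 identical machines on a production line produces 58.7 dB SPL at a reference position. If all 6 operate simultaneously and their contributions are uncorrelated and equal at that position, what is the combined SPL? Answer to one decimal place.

6 equal incoherent sources raise the level by 10·log₁₀(6) = 7.78 dB.
L_total = 58.7 + 7.78 = 66.5 dB SPL.

66.5 dB SPL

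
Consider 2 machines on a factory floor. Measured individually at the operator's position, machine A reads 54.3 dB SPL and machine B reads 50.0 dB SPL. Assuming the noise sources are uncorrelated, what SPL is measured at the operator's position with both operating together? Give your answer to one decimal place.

55.7 dB SPL

Add the sources as powers (linear), then convert back to dB:
L_total = 10·log₁₀(10^(54.3/10) + 10^(50.0/10)) = 10·log₁₀(369200) = 55.7 dB SPL.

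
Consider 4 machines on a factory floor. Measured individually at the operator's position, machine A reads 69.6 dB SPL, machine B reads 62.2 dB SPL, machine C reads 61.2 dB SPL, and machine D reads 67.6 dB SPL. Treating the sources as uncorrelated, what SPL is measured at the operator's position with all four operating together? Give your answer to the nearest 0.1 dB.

72.5 dB SPL

Add the sources as powers (linear), then convert back to dB:
L_total = 10·log₁₀(10^(69.6/10) + 10^(62.2/10) + 10^(61.2/10) + 10^(67.6/10)) = 10·log₁₀(17850000) = 72.5 dB SPL.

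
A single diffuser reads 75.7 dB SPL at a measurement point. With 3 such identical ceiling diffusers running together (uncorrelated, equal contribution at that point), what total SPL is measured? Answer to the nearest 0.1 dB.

3 equal incoherent sources raise the level by 10·log₁₀(3) = 4.77 dB.
L_total = 75.7 + 4.77 = 80.5 dB SPL.

80.5 dB SPL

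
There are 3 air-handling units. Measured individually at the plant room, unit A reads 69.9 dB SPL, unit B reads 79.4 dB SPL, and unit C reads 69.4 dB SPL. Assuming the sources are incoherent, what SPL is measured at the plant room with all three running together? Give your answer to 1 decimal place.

80.2 dB SPL

Add the sources as powers (linear), then convert back to dB:
L_total = 10·log₁₀(10^(69.9/10) + 10^(79.4/10) + 10^(69.4/10)) = 10·log₁₀(105600000) = 80.2 dB SPL.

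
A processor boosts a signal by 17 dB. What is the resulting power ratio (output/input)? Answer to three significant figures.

Power ratio = 10^(dB/10).
10^(17/10) = 10^(1.700) = 50.1.

50.1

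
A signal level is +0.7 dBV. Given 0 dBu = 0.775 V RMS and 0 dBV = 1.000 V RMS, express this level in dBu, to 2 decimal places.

+2.91 dBu

The offset between the scales is 20·log₁₀(0.775/1.000) = −2.214 dB.
So dBu = +0.7 + 2.214 = +2.91 dBu.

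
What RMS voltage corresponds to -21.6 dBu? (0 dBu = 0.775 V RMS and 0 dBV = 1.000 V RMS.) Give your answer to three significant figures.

0.0645 V

V = 0.775 V × 10^(-21.6/20).
= 0.775 × 0.08318 = 0.0645 V.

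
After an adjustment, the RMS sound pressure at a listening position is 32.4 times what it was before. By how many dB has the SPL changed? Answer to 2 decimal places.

SPL change from a pressure ratio uses the 20·log₁₀ form:
20·log₁₀(32.4) = 30.21 dB.

30.21 dB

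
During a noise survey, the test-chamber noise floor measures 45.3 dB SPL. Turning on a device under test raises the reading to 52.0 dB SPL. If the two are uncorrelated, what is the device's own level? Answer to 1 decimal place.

51.0 dB SPL

Background correction is a power subtraction:
L_src = 10·log₁₀(10^(52.0/10) − 10^(45.3/10)) = 10·log₁₀(124600) = 51.0 dB SPL.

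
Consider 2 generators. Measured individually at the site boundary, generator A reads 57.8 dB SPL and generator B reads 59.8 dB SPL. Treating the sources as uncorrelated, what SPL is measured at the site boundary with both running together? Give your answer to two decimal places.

Add the sources as powers (linear), then convert back to dB:
L_total = 10·log₁₀(10^(57.8/10) + 10^(59.8/10)) = 10·log₁₀(1558000) = 61.92 dB SPL.

61.92 dB SPL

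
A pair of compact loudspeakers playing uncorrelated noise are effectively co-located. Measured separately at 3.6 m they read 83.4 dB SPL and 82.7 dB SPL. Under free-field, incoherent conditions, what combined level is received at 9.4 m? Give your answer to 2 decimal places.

77.74 dB SPL

Combined at 3.6 m: 10·log₁₀(10^(83.4/10)+10^(82.7/10)) = 86.074 dB SPL.
Then apply −20·log₁₀(9.4/3.6) = -8.337 dB → 77.74 dB SPL.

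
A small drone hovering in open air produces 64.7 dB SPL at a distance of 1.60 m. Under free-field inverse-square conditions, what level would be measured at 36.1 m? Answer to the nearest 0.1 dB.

Free-field point source: level drops by 20·log₁₀ of the distance ratio.
ΔL = −20·log₁₀(36.1/1.60) = -27.07 dB, so L₂ = 64.7 + (-27.07) = 37.6 dB SPL.

37.6 dB SPL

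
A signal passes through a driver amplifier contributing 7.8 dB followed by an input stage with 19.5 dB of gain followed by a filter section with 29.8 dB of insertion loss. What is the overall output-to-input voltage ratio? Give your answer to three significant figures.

Net gain = 7.8 + 19.5 + (−29.8) = -2.5 dB.
Voltage ratio = 10^(-2.5/20) = 0.750.

0.750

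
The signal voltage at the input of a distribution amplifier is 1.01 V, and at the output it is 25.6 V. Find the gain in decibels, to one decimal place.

28.1 dB

Voltage ratio → dB uses the 20·log₁₀ form:
20·log₁₀(25.6/1.01) = 20·log₁₀(25.35) = 28.1 dB.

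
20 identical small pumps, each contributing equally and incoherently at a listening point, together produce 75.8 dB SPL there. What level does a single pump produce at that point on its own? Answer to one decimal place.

62.8 dB SPL

20 equal incoherent sources add 10·log₁₀(20) = 13.01 dB over one source.
L_one = 75.8 − 13.01 = 62.8 dB SPL.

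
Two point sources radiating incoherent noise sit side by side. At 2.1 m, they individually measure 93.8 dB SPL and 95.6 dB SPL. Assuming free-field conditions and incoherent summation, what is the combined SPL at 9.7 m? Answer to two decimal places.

84.51 dB SPL

Combined at 2.1 m: 10·log₁₀(10^(93.8/10)+10^(95.6/10)) = 97.803 dB SPL.
Then apply −20·log₁₀(9.7/2.1) = -13.291 dB → 84.51 dB SPL.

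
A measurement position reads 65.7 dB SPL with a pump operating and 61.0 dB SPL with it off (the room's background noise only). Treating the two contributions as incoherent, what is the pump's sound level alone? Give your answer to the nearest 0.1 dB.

Remove the background by subtracting linear intensities:
L_src = 10·log₁₀(10^(65.7/10) − 10^(61.0/10)) = 10·log₁₀(2456000) = 63.9 dB SPL.

63.9 dB SPL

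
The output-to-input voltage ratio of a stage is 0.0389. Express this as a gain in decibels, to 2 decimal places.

-28.20 dB

Voltage ratio → dB uses the 20·log₁₀ form:
20·log₁₀(0.0389) = -28.20 dB.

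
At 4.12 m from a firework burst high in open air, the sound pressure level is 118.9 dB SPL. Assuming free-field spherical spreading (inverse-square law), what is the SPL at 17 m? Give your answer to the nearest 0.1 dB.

106.6 dB SPL

Free-field point source: level drops by 20·log₁₀ of the distance ratio.
ΔL = −20·log₁₀(17/4.12) = -12.31 dB, so L₂ = 118.9 + (-12.31) = 106.6 dB SPL.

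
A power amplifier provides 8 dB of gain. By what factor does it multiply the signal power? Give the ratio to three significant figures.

6.31

Power ratio = 10^(dB/10).
10^(8/10) = 10^(0.8000) = 6.31.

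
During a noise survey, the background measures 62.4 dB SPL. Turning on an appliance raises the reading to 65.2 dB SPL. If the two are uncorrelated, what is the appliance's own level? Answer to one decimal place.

Background correction is a power subtraction:
L_src = 10·log₁₀(10^(65.2/10) − 10^(62.4/10)) = 10·log₁₀(1574000) = 62.0 dB SPL.

62.0 dB SPL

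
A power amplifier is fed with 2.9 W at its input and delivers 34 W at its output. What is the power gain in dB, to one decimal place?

10.7 dB

Power is a power quantity, so gain = 10·log₁₀(P_out/P_in).
10·log₁₀(34/2.9) = 10·log₁₀(11.72) = 10.7 dB.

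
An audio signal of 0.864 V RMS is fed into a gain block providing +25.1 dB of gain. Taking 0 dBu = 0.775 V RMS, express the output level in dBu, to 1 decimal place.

Input level: 20·log₁₀(0.864/0.775) = 0.94 dBu.
Output: 0.94 + 25.1 = +26.0 dBu.

+26.0 dBu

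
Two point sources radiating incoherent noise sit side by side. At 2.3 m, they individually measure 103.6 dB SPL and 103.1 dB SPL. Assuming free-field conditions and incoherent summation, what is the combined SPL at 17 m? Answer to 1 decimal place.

Combined at 2.3 m: 10·log₁₀(10^(103.6/10)+10^(103.1/10)) = 106.37 dB SPL.
Then apply −20·log₁₀(17/2.3) = -17.37 dB → 89.0 dB SPL.

89.0 dB SPL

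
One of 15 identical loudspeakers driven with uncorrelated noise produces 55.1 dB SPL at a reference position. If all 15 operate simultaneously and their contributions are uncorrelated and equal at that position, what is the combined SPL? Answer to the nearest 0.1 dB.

15 equal incoherent sources raise the level by 10·log₁₀(15) = 11.76 dB.
L_total = 55.1 + 11.76 = 66.9 dB SPL.

66.9 dB SPL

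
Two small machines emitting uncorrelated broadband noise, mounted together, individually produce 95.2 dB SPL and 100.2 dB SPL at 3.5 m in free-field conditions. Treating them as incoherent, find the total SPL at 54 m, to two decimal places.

77.63 dB SPL

Combined at 3.5 m: 10·log₁₀(10^(95.2/10)+10^(100.2/10)) = 101.393 dB SPL.
Then apply −20·log₁₀(54/3.5) = -23.767 dB → 77.63 dB SPL.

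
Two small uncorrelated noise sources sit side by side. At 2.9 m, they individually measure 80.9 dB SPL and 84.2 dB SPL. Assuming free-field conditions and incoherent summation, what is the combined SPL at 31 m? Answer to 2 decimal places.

Combined at 2.9 m: 10·log₁₀(10^(80.9/10)+10^(84.2/10)) = 85.866 dB SPL.
Then apply −20·log₁₀(31/2.9) = -20.579 dB → 65.29 dB SPL.

65.29 dB SPL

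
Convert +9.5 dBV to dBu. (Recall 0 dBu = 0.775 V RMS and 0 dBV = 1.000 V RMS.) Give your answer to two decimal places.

The offset between the scales is 20·log₁₀(0.775/1.000) = −2.214 dB.
So dBu = +9.5 + 2.214 = +11.71 dBu.

+11.71 dBu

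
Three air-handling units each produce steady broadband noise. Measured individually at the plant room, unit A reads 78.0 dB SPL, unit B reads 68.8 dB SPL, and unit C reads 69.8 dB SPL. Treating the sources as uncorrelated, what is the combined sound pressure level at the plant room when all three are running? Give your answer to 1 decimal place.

79.0 dB SPL

Uncorrelated sources add in intensity (power), not in dB.
L_total = 10·log₁₀(10^(78.0/10) + 10^(68.8/10) + 10^(69.8/10)) = 10·log₁₀(80230000) = 79.0 dB SPL.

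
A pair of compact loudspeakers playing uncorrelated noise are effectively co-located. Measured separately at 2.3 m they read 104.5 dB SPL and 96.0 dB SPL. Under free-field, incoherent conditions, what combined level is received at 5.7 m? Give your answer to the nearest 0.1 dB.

Combined at 2.3 m: 10·log₁₀(10^(104.5/10)+10^(96.0/10)) = 105.07 dB SPL.
Then apply −20·log₁₀(5.7/2.3) = -7.88 dB → 97.2 dB SPL.

97.2 dB SPL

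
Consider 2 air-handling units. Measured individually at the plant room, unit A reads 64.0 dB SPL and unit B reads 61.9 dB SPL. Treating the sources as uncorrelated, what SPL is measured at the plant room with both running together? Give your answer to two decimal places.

Incoherent sources sum as intensities:
L_total = 10·log₁₀(10^(64.0/10) + 10^(61.9/10)) = 10·log₁₀(4061000) = 66.09 dB SPL.

66.09 dB SPL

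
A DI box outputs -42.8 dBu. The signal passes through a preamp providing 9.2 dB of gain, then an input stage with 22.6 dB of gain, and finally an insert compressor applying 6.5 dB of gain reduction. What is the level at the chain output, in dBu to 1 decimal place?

In dB, series stages simply add:
-42.8 + 9.2 + 22.6 − 6.5 = -17.5 dBu.

-17.5 dBu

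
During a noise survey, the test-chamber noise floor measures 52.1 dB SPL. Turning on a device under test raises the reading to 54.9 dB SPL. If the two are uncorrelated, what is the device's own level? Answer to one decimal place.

Background correction is a power subtraction:
L_src = 10·log₁₀(10^(54.9/10) − 10^(52.1/10)) = 10·log₁₀(146800) = 51.7 dB SPL.

51.7 dB SPL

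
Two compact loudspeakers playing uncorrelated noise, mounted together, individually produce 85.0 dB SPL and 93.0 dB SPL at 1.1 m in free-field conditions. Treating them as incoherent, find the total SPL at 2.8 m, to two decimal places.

Combined at 1.1 m: 10·log₁₀(10^(85.0/10)+10^(93.0/10)) = 93.639 dB SPL.
Then apply −20·log₁₀(2.8/1.1) = -8.115 dB → 85.52 dB SPL.

85.52 dB SPL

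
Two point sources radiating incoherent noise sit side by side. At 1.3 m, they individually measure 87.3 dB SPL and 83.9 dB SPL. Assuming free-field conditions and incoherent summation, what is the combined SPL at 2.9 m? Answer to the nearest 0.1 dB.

82.0 dB SPL

Combined at 1.3 m: 10·log₁₀(10^(87.3/10)+10^(83.9/10)) = 88.93 dB SPL.
Then apply −20·log₁₀(2.9/1.3) = -6.97 dB → 82.0 dB SPL.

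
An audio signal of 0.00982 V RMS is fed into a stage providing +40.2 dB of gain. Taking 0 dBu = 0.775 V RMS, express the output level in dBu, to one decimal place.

Input level: 20·log₁₀(0.00982/0.775) = -37.94 dBu.
Output: -37.94 + 40.2 = +2.3 dBu.

+2.3 dBu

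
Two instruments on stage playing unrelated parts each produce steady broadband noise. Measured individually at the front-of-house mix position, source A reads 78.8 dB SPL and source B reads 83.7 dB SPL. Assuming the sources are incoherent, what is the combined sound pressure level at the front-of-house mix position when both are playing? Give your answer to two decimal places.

84.92 dB SPL

Incoherent sources sum as intensities:
L_total = 10·log₁₀(10^(78.8/10) + 10^(83.7/10)) = 10·log₁₀(310300000) = 84.92 dB SPL.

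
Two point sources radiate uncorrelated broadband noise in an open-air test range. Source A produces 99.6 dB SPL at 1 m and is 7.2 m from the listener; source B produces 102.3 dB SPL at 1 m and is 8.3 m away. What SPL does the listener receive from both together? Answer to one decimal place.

At the listener: L_A = 99.6 − 20·log₁₀(7.2) = 82.45 dB; L_B = 102.3 − 20·log₁₀(8.3) = 83.92 dB.
Combined: 10·log₁₀(10^(82.45/10)+10^(83.92/10)) = 86.3 dB SPL.

86.3 dB SPL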